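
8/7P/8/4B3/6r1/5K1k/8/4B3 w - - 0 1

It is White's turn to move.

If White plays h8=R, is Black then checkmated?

no

After h8=R: black king on h3; in check: yes, from the white rook on h8.
Black has 1 legal reply: Rh4.
In check but a legal move exists → not checkmate.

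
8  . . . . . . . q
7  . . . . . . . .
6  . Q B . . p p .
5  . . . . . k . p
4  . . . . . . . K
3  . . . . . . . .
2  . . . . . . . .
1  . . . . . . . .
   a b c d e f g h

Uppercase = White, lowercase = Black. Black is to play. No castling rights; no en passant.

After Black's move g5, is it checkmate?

no

After g5: white king on h4; in check: yes, from the black pawn on g5.
White has 2 legal replies: Kh3, Kg3.
In check but a legal move exists → not checkmate.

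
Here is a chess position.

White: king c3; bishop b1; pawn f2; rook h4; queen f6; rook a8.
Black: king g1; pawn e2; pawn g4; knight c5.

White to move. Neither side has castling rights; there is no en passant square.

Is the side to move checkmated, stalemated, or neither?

White to move; white king on c3.
In check: no.
Legal moves for White include: Rah8, Rg8, Rf8, Re8, Rd8, Rc8, Rb8, Ra7, Ra6, Ra5, Ra4, Ra3, Ra2, Ra1, Qh8, Qf8, Qd8, Qg7, ... (list truncated; more exist).
White has legal moves and is not in check → neither.

neither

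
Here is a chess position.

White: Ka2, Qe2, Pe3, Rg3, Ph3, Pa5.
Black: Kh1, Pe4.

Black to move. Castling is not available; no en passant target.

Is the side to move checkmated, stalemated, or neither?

Black to move; black king on h1.
In check: no.
King squares — g1: attacked by Rg3; g2: attacked by Qe2; h2: attacked by Qe2.
Legal moves for Black: none.
Not in check and no legal moves → stalemate.

stalemate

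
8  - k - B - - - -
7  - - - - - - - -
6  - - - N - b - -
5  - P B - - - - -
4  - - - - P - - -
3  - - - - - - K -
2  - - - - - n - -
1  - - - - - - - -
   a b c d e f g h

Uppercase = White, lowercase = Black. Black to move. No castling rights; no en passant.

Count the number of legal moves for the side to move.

18

Black to move; king on b8.
In check: no.
Legal moves: Ka8, Bh8, Bxd8, Bg7, Be7, Bg5, Be5+, Bh4+, Bd4, Bc3, Bb2, Ba1, Ng4, Nxe4+, Nh3, Nd3, Nh1+, Nd1.
Count: 18.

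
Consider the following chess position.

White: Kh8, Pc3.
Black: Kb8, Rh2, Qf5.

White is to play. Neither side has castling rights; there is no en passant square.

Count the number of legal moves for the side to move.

White to move; king on h8.
In check: yes, from the black rook on h2.
Legal moves: Kg8, Kg7.
Count: 2.

2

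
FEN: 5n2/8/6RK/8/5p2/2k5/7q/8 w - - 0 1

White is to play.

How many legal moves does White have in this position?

2

White to move; king on h6.
In check: yes, from the black queen on h2.
Legal moves: Kg7, Kg5.
Count: 2.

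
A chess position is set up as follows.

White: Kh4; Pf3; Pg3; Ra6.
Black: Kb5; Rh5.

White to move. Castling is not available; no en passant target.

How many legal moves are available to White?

2

White to move; king on h4.
In check: yes, from the black rook on h5.
Legal moves: Kxh5, Kg4.
Count: 2.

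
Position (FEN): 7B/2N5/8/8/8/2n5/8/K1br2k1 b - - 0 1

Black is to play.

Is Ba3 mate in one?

After Ba3: white king on a1; in check: yes, from the black rook on d1.
King squares — b1: attacked by Rd1; a2: attacked by Nc3; b2: attacked by Ba3.
White has no legal moves → checkmate.

yes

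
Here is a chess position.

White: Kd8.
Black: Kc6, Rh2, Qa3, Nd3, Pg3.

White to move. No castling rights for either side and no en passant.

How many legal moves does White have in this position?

2

White to move; king on d8.
In check: no.
Legal moves: Ke8, Kc8.
Count: 2.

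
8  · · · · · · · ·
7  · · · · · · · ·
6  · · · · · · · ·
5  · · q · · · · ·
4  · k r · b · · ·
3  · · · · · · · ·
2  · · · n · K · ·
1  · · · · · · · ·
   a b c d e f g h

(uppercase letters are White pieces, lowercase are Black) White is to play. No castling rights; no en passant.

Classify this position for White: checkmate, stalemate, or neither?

neither

White to move; white king on f2.
In check: yes, from the black queen on c5.
Legal moves for White: Kg3, Ke2, Ke1.
White is in check but has 3 legal moves → neither.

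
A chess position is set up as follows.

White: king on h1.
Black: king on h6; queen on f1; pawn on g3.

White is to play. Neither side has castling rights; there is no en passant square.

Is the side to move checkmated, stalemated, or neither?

White to move; white king on h1.
In check: yes, from the black queen on f1.
King squares — g1: attacked by Qf1; g2: attacked by Qf1; h2: attacked by Pg3.
Legal moves for White: none.
In check with no legal moves → checkmate.

checkmate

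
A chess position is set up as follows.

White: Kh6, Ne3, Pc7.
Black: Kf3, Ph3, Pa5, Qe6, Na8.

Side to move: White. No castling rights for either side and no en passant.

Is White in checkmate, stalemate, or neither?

White to move; white king on h6.
In check: yes, from the black queen on e6.
Legal moves for White: Kh7, Kg7, Kh5, Kg5.
White is in check but has 4 legal moves → neither.

neither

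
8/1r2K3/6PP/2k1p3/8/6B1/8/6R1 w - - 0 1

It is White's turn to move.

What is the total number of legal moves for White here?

5

White to move; king on e7.
In check: yes, from the black rook on b7.
Legal moves: Kf8, Ke8, Kd8, Kf6, Ke6.
Count: 5.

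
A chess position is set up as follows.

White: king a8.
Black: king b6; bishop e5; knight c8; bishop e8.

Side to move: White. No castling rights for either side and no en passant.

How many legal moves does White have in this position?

White to move; king on a8.
In check: no.
Legal moves: none.
Count: 0.

0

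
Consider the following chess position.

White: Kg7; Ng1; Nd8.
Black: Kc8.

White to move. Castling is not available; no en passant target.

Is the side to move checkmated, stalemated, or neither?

neither

White to move; white king on g7.
In check: no.
Legal moves for White: Nf7, Nb7, Ne6, Nc6, Kh8, Kg8, Kf8, Kh7, Kf7, Kh6, Kg6, Kf6, Nh3, Nf3, Ne2.
White has 15 legal moves and is not in check → neither.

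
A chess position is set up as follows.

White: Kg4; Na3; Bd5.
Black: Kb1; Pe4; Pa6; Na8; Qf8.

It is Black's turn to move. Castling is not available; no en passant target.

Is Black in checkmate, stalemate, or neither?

neither

Black to move; black king on b1.
In check: yes, from the white knight on a3.
King squares — a1: available; c1: available; a2: attacked by Bd5; b2: available; c2: attacked by Na3.
Legal moves for Black: Kb2, Kc1, Ka1, Qxa3.
Black is in check but has 4 legal moves → neither.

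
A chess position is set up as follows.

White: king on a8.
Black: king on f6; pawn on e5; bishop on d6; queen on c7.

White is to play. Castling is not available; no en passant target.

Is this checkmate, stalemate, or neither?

White to move; white king on a8.
In check: no.
King squares — a7: attacked by Qc7; b7: attacked by Qc7; b8: attacked by Qc7.
Legal moves for White: none.
Not in check and no legal moves → stalemate.

stalemate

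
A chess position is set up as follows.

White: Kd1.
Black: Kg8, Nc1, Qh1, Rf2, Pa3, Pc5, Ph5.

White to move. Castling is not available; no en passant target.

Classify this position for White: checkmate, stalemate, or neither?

checkmate

White to move; white king on d1.
In check: yes, from the black queen on h1.
King squares — c1: attacked by Qh1; e1: attacked by Qh1; c2: attacked by Rf2; d2: attacked by Rf2; e2: attacked by Nc1.
Legal moves for White: none.
In check with no legal moves → checkmate.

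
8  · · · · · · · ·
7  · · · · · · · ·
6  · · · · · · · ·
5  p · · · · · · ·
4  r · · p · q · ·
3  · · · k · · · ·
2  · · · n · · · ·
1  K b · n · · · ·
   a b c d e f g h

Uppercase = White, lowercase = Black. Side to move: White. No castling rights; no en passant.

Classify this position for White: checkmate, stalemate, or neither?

checkmate

White to move; white king on a1.
In check: yes, from the black rook on a4.
King squares — b1: attacked by Nd2; a2: attacked by Bb1; b2: attacked by Nd1.
Legal moves for White: none.
In check with no legal moves → checkmate.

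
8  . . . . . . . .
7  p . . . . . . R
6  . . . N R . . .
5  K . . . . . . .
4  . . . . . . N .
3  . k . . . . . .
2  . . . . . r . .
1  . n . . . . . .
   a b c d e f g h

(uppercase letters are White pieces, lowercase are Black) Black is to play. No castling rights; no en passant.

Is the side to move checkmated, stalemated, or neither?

neither

Black to move; black king on b3.
In check: no.
Legal moves for Black include: Kc3, Ka3, Kc2, Kb2, Ka2, Rf8, Rf7, Rf6, Rf5+, Rf4, Rf3, Rh2, Rg2, Re2, Rd2, Rc2, Rb2, Ra2+, ... (list truncated; more exist).
Black has legal moves and is not in check → neither.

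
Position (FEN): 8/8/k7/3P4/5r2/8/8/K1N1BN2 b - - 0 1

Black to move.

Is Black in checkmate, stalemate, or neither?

Black to move; black king on a6.
In check: no.
Legal moves for Black: Kb7, Ka7, Kb6, Kb5, Rf8, Rf7, Rf6, Rf5, Rh4, Rg4, Re4, Rd4, Rc4, Rb4, Ra4+, Rf3, Rf2, Rxf1.
Black has 18 legal moves and is not in check → neither.

neither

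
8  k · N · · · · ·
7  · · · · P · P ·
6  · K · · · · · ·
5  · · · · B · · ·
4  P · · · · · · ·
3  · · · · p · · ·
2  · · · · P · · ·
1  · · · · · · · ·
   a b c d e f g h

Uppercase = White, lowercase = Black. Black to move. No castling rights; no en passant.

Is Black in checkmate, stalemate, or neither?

Black to move; black king on a8.
In check: no.
King squares — a7: attacked by Kb6; b7: attacked by Kb6; b8: attacked by Be5.
Legal moves for Black: none.
Not in check and no legal moves → stalemate.

stalemate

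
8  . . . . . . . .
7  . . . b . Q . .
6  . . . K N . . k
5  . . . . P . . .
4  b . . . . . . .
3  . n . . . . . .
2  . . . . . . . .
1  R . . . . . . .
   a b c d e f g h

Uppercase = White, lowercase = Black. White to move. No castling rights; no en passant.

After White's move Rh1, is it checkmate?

After Rh1: black king on h6; in check: yes, from the white rook on h1.
King squares — g5: attacked by Ne6; h5: attacked by Rh1; g6: attacked by Qf7; g7: attacked by Ne6; h7: attacked by Rh1.
Black has no legal moves → checkmate.

yes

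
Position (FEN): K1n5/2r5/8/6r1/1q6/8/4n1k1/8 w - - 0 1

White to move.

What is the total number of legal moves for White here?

White to move; king on a8.
In check: no.
Legal moves: none.
Count: 0.

0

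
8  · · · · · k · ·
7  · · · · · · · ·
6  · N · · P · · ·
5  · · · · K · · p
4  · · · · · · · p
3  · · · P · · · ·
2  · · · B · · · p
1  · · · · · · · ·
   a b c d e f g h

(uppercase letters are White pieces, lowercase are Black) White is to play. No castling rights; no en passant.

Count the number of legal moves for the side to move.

White to move; king on e5.
In check: no.
Legal moves: Nc8, Na8, Nd7+, Nd5, Nc4, Na4, Kf6, Kd6, Kf5, Kd5, Kf4, Ke4, Kd4, Bh6+, Bg5, Ba5, Bf4, Bb4+, Be3, Bc3, Be1, Bc1, e7+, d4.
Count: 24.

24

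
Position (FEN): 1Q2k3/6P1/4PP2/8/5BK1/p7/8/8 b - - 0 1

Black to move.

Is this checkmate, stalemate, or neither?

checkmate

Black to move; black king on e8.
In check: yes, from the white queen on b8.
King squares — d7: attacked by Pe6; e7: attacked by Pf6; f7: attacked by Pe6; d8: attacked by Qb8; f8: attacked by Pg7.
Legal moves for Black: none.
In check with no legal moves → checkmate.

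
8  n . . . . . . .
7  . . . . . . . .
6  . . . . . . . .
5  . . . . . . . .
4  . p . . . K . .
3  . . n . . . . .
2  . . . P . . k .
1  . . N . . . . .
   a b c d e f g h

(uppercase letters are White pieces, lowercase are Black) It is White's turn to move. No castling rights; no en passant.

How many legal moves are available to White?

White to move; king on f4.
In check: no.
Legal moves: Kg5, Kf5, Ke5, Kg4, Ke3, Nd3, Nb3, Ne2, Na2, dxc3, d3, d4.
Count: 12.

12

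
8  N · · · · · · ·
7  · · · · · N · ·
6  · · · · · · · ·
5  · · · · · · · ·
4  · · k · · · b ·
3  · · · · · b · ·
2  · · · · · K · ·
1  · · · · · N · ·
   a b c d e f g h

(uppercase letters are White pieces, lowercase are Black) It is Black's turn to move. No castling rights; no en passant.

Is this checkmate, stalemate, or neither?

neither

Black to move; black king on c4.
In check: no.
Legal moves for Black include: Bc8, Bd7, Be6, Bh5, Bf5, Bh3, Kd5, Kc5, Kb5, Kd4, Kb4, Kd3, Kc3, Kb3, Bxa8, Bb7, Bc6, Bd5, ... (list truncated; more exist).
Black has legal moves and is not in check → neither.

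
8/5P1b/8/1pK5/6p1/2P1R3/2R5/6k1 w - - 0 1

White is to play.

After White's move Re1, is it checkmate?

yes

After Re1: black king on g1; in check: yes, from the white rook on e1.
King squares — f1: attacked by Re1; h1: attacked by Re1; f2: attacked by Rc2; g2: attacked by Rc2; h2: attacked by Rc2.
Black has no legal moves → checkmate.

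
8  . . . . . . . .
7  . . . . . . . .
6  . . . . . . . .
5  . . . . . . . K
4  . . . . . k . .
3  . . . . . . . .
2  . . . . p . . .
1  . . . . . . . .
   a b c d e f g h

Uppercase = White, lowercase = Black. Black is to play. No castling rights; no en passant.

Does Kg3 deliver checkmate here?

After Kg3: white king on h5; in check: no.
White is not in check, so this cannot be checkmate.

no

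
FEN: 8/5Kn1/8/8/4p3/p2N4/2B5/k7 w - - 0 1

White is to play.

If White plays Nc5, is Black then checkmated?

After Nc5: black king on a1; in check: no.
Black is not in check, so this cannot be checkmate.

no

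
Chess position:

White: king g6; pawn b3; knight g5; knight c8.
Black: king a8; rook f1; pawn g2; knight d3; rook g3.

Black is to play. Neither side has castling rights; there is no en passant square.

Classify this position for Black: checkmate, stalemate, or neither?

Black to move; black king on a8.
In check: no.
Legal moves for Black include: Kb8, Kb7, Rxg5+, Rg4, Rh3, Rgf3, Re3, Ne5+, Nc5, Nf4+, Nb4, Nf2, Nb2, Ne1, Nc1, Rf8, Rf7, Rf6+, ... (list truncated; more exist).
Black has legal moves and is not in check → neither.

neither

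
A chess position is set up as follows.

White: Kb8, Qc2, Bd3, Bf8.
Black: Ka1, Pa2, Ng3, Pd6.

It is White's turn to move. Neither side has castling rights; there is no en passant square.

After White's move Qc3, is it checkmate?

After Qc3: black king on a1; in check: yes, from the white queen on c3.
King squares — b1: attacked by Bd3; a2: own pawn; b2: attacked by Qc3.
Black has no legal moves → checkmate.

yes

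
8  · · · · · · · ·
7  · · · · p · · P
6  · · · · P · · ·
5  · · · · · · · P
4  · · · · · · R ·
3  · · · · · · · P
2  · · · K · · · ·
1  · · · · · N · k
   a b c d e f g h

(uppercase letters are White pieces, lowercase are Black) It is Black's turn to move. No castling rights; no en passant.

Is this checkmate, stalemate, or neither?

stalemate

Black to move; black king on h1.
In check: no.
King squares — g1: attacked by Rg4; g2: attacked by Rg4; h2: attacked by Nf1.
Legal moves for Black: none.
Not in check and no legal moves → stalemate.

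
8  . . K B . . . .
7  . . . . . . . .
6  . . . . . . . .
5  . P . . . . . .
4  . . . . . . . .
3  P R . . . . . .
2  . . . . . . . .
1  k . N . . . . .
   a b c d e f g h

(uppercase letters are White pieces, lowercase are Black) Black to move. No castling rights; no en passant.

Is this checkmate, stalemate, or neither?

stalemate

Black to move; black king on a1.
In check: no.
King squares — b1: attacked by Rb3; a2: attacked by Nc1; b2: attacked by Rb3.
Legal moves for Black: none.
Not in check and no legal moves → stalemate.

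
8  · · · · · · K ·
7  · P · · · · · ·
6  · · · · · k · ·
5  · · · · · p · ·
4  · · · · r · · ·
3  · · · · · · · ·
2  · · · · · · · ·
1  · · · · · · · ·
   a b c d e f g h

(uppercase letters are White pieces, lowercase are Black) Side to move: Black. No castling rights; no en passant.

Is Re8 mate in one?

no

After Re8: white king on g8; in check: yes, from the black rook on e8.
White has 1 legal reply: Kh7.
In check but a legal move exists → not checkmate.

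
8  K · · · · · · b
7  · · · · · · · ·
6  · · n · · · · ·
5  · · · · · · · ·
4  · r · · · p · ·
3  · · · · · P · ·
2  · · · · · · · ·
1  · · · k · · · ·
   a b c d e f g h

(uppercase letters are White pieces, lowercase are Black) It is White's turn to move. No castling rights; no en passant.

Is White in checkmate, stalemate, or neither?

stalemate

White to move; white king on a8.
In check: no.
King squares — a7: attacked by Nc6; b7: attacked by Rb4; b8: attacked by Rb4.
Legal moves for White: none.
Not in check and no legal moves → stalemate.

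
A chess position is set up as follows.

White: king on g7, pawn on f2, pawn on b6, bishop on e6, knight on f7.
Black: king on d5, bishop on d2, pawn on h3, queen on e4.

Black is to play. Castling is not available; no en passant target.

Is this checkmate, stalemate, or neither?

Black to move; black king on d5.
In check: yes, from the white bishop on e6.
King squares — c4: attacked by Be6; d4: available; e4: own queen; c5: available; e5: attacked by Nf7; c6: available; d6: attacked by Nf7; e6: available.
Legal moves for Black: Kxe6, Kc6, Kc5, Kd4, Qxe6.
Black is in check but has 5 legal moves → neither.

neither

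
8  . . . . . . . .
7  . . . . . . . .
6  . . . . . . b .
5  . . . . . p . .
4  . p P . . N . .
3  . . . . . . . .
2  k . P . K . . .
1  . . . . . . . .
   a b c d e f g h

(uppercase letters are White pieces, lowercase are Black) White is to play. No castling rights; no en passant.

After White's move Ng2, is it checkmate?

After Ng2: black king on a2; in check: no.
Black is not in check, so this cannot be checkmate.

no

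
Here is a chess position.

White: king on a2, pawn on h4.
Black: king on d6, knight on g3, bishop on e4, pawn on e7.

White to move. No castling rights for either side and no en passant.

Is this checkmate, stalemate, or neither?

neither

White to move; white king on a2.
In check: no.
Legal moves for White: Kb3, Ka3, Kb2, Ka1, h5.
White has 5 legal moves and is not in check → neither.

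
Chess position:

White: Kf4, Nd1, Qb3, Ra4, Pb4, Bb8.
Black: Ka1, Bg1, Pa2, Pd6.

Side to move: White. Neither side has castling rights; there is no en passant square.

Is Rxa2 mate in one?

yes

After Rxa2: black king on a1; in check: yes, from the white rook on a2.
King squares — b1: attacked by Qb3; a2: attacked by Qb3; b2: attacked by Nd1.
Black has no legal moves → checkmate.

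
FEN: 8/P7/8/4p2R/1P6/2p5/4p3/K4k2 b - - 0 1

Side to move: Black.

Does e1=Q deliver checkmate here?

After e1=Q: white king on a1; in check: yes, from the black queen on e1.
White has 1 legal reply: Ka2.
In check but a legal move exists → not checkmate.

no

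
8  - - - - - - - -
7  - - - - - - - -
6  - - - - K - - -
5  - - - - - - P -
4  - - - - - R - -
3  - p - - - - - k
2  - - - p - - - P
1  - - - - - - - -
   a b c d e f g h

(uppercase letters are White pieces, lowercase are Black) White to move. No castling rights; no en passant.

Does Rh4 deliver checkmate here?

After Rh4: black king on h3; in check: yes, from the white rook on h4.
Black has 2 legal replies: Kxh4, Kg2.
In check but a legal move exists → not checkmate.

no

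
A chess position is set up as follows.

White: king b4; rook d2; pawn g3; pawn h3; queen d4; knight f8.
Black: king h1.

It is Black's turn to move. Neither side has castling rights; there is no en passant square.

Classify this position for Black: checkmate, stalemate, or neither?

Black to move; black king on h1.
In check: no.
King squares — g1: attacked by Qd4; g2: attacked by Rd2; h2: attacked by Rd2.
Legal moves for Black: none.
Not in check and no legal moves → stalemate.

stalemate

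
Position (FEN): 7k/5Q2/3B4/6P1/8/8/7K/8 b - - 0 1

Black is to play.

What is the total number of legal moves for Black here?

0

Black to move; king on h8.
In check: no.
Legal moves: none.
Count: 0.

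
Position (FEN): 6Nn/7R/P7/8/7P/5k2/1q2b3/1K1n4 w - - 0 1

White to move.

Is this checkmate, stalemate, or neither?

White to move; white king on b1.
In check: yes, from the black queen on b2.
King squares — a1: attacked by Qb2; c1: attacked by Qb2; a2: attacked by Qb2; b2: attacked by Nd1; c2: attacked by Qb2.
Legal moves for White: none.
In check with no legal moves → checkmate.

checkmate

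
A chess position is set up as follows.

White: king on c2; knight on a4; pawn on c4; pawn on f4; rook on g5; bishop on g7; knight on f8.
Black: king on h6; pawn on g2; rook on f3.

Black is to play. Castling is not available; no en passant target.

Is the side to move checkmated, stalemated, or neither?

checkmate

Black to move; black king on h6.
In check: yes, from the white bishop on g7.
King squares — g5: attacked by Pf4; h5: attacked by Rg5; g6: attacked by Rg5; g7: attacked by Rg5; h7: attacked by Nf8.
Legal moves for Black: none.
In check with no legal moves → checkmate.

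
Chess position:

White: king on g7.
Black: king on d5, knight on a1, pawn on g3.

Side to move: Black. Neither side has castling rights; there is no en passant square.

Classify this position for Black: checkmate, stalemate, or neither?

Black to move; black king on d5.
In check: no.
Legal moves for Black: Ke6, Kd6, Kc6, Ke5, Kc5, Ke4, Kd4, Kc4, Nb3, Nc2, g2.
Black has 11 legal moves and is not in check → neither.

neither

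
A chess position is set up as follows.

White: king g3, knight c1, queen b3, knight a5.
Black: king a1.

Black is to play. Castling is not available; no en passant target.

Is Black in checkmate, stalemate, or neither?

stalemate

Black to move; black king on a1.
In check: no.
King squares — b1: attacked by Qb3; a2: attacked by Nc1; b2: attacked by Qb3.
Legal moves for Black: none.
Not in check and no legal moves → stalemate.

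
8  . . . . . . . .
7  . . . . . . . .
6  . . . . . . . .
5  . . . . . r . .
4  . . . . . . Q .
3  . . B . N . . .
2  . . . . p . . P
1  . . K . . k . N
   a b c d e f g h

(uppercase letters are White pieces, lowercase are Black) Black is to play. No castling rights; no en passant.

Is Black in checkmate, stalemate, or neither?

Black to move; black king on f1.
In check: yes, from the white knight on e3.
King squares — e1: attacked by Bc3; g1: attacked by Qg4; e2: own pawn; f2: attacked by Nh1; g2: attacked by Ne3.
Legal moves for Black: none.
In check with no legal moves → checkmate.

checkmate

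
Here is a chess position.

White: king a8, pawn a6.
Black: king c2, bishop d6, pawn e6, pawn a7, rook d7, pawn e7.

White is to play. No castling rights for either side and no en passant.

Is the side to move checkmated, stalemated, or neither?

stalemate

White to move; white king on a8.
In check: no.
King squares — a7: attacked by Rd7; b7: attacked by Rd7; b8: attacked by Bd6.
Legal moves for White: none.
Not in check and no legal moves → stalemate.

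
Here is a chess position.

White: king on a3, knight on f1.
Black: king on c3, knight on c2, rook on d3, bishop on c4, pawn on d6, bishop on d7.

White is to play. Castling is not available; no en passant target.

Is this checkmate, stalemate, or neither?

White to move; white king on a3.
In check: yes, from the black knight on c2.
King squares — a2: attacked by Bc4; b2: attacked by Kc3; b3: attacked by Kc3; a4: attacked by Bd7; b4: attacked by Nc2.
Legal moves for White: none.
In check with no legal moves → checkmate.

checkmate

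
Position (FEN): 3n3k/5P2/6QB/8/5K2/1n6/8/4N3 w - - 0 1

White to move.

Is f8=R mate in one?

yes

After f8=R: black king on h8; in check: yes, from the white rook on f8.
King squares — g7: attacked by Qg6; h7: attacked by Qg6; g8: attacked by Qg6.
Black has no legal moves → checkmate.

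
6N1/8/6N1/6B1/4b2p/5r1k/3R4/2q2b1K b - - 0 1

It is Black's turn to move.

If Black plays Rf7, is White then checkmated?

no

After Rf7: white king on h1; in check: yes, from the black bishop on e4.
White has 2 legal replies: Kg1, Rg2.
In check but a legal move exists → not checkmate.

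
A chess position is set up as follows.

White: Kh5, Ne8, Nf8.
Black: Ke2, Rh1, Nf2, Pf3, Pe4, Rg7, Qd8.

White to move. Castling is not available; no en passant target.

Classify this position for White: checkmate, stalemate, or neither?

White to move; white king on h5.
In check: yes, from the black rook on h1.
King squares — g4: attacked by Nf2; h4: attacked by Rh1; g5: attacked by Rg7; g6: attacked by Rg7; h6: attacked by Rh1.
Legal moves for White: none.
In check with no legal moves → checkmate.

checkmate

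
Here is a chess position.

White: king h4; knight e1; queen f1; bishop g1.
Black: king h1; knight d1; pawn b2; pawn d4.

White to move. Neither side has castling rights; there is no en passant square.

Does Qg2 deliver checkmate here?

yes

After Qg2: black king on h1; in check: yes, from the white queen on g2.
King squares — g1: attacked by Qg2; g2: attacked by Ne1; h2: attacked by Bg1.
Black has no legal moves → checkmate.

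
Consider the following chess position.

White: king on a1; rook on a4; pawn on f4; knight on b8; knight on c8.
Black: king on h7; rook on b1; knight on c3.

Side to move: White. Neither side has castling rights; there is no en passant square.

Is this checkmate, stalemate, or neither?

checkmate

White to move; white king on a1.
In check: yes, from the black rook on b1.
King squares — b1: attacked by Nc3; a2: attacked by Nc3; b2: attacked by Rb1.
Legal moves for White: none.
In check with no legal moves → checkmate.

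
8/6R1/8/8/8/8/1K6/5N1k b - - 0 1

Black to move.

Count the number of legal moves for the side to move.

Black to move; king on h1.
In check: no.
Legal moves: none.
Count: 0.

0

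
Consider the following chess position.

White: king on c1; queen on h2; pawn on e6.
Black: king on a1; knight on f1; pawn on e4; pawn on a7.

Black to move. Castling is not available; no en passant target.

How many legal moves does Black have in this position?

7

Black to move; king on a1.
In check: no.
Legal moves: Ng3, Ne3, Nxh2, Nd2, a6, e3, a5.
Count: 7.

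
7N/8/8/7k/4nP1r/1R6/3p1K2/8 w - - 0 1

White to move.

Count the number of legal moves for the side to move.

White to move; king on f2.
In check: yes, from the black knight on e4.
Legal moves: Kf3, Ke3, Kg2, Ke2, Kg1, Kf1.
Count: 6.

6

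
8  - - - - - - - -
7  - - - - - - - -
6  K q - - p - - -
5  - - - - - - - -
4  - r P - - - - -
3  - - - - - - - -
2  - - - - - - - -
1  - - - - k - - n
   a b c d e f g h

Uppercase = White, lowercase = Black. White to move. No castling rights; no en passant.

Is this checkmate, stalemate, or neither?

checkmate

White to move; white king on a6.
In check: yes, from the black queen on b6.
King squares — a5: attacked by Qb6; b5: attacked by Rb4; b6: attacked by Rb4; a7: attacked by Qb6; b7: attacked by Qb6.
Legal moves for White: none.
In check with no legal moves → checkmate.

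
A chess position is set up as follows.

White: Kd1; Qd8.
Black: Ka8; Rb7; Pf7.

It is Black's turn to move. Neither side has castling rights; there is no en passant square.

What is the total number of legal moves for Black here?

Black to move; king on a8.
In check: yes, from the white queen on d8.
Legal moves: Ka7, Rb8.
Count: 2.

2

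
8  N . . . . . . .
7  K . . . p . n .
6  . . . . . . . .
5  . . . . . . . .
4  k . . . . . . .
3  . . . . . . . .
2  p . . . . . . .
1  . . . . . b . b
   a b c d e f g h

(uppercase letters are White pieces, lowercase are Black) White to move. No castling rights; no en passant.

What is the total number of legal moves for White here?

White to move; king on a7.
In check: no.
Legal moves: Nc7, Nb6+, Kb8, Kb6.
Count: 4.

4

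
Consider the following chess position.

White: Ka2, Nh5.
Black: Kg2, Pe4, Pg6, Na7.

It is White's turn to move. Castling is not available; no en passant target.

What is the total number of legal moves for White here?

White to move; king on a2.
In check: no.
Legal moves: Ng7, Nf6, Nf4+, Ng3, Kb3, Ka3, Kb2, Kb1, Ka1.
Count: 9.

9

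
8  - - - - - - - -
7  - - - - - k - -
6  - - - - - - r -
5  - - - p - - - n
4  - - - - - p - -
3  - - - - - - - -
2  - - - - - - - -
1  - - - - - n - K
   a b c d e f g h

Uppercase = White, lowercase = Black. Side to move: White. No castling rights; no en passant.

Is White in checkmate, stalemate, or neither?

White to move; white king on h1.
In check: no.
King squares — g1: attacked by Rg6; g2: attacked by Rg6; h2: attacked by Nf1.
Legal moves for White: none.
Not in check and no legal moves → stalemate.

stalemate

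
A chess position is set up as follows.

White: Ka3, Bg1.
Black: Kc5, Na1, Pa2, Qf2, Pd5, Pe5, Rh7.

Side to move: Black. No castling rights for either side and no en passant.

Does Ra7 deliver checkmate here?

yes

After Ra7: white king on a3; in check: yes, from the black rook on a7.
King squares — a2: attacked by Qf2; b2: attacked by Qf2; b3: attacked by Na1; a4: attacked by Ra7; b4: attacked by Kc5.
White has no legal moves → checkmate.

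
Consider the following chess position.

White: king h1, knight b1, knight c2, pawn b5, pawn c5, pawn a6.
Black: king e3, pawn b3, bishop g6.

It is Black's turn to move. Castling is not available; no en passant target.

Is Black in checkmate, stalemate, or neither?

neither

Black to move; black king on e3.
In check: yes, from the white knight on c2.
Legal moves for Black: Kf4, Ke4, Kf3, Kd3, Kf2, Ke2, Bxc2, bxc2.
Black is in check but has 8 legal moves → neither.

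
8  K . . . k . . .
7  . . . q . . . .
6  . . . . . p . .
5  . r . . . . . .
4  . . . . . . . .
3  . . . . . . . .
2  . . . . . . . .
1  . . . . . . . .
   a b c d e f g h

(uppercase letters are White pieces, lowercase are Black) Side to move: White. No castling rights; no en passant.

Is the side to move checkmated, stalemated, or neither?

White to move; white king on a8.
In check: no.
King squares — a7: attacked by Qd7; b7: attacked by Rb5; b8: attacked by Rb5.
Legal moves for White: none.
Not in check and no legal moves → stalemate.

stalemate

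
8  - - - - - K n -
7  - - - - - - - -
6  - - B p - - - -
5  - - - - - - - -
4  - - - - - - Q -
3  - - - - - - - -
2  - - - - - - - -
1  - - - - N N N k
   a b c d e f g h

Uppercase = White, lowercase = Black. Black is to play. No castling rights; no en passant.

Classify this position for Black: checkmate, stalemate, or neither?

neither

Black to move; black king on h1.
In check: yes, from the white bishop on c6.
King squares — g1: attacked by Qg4; g2: attacked by Ne1; h2: attacked by Nf1.
Legal moves for Black: d5.
Black is in check but has 1 legal move → neither.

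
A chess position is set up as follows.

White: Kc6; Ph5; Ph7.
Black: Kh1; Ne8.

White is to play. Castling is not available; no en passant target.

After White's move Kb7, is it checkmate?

After Kb7: black king on h1; in check: no.
Black is not in check, so this cannot be checkmate.

no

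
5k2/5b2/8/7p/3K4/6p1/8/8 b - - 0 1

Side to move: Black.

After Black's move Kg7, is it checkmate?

no

After Kg7: white king on d4; in check: no.
White is not in check, so this cannot be checkmate.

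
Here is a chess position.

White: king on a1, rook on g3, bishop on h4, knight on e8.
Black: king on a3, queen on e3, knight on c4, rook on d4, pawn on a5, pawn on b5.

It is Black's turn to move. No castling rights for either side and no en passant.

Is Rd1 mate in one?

yes

After Rd1: white king on a1; in check: yes, from the black rook on d1.
King squares — b1: attacked by Rd1; a2: attacked by Ka3; b2: attacked by Ka3.
White has no legal moves → checkmate.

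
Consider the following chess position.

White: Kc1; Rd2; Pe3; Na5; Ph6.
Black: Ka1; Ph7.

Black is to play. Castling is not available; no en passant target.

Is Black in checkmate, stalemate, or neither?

stalemate

Black to move; black king on a1.
In check: no.
King squares — b1: attacked by Kc1; a2: attacked by Rd2; b2: attacked by Kc1.
Legal moves for Black: none.
Not in check and no legal moves → stalemate.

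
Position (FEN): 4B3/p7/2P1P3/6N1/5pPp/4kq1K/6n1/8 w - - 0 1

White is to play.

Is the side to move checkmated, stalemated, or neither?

White to move; white king on h3.
In check: yes, from the black queen on f3.
Legal moves for White: Kh2, Nxf3.
White is in check but has 2 legal moves → neither.

neither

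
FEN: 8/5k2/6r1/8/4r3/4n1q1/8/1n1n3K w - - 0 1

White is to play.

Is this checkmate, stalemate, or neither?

stalemate

White to move; white king on h1.
In check: no.
King squares — g1: attacked by Qg3; g2: attacked by Ne3; h2: attacked by Qg3.
Legal moves for White: none.
Not in check and no legal moves → stalemate.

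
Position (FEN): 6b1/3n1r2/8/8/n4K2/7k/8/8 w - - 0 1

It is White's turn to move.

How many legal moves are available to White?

3

White to move; king on f4.
In check: yes, from the black rook on f7.
Legal moves: Kg5, Ke4, Ke3.
Count: 3.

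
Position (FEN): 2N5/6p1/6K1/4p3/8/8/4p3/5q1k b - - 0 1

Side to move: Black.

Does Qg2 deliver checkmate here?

no

After Qg2: white king on g6; in check: yes, from the black queen on g2.
White has 4 legal replies: Kh7, Kf7, Kh5, Kf5.
In check but a legal move exists → not checkmate.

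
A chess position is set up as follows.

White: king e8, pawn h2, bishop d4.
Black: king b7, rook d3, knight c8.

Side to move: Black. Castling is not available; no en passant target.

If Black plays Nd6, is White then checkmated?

no

After Nd6: white king on e8; in check: yes, from the black knight on d6.
White has 4 legal replies: Kf8, Kd8, Ke7, Kd7.
In check but a legal move exists → not checkmate.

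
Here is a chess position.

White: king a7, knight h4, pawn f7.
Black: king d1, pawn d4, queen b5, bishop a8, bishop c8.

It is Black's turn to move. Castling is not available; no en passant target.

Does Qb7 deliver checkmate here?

After Qb7: white king on a7; in check: yes, from the black queen on b7.
King squares — a6: attacked by Qb7; b6: attacked by Qb7; b7: attacked by Ba8; a8: attacked by Qb7; b8: attacked by Qb7.
White has no legal moves → checkmate.

yes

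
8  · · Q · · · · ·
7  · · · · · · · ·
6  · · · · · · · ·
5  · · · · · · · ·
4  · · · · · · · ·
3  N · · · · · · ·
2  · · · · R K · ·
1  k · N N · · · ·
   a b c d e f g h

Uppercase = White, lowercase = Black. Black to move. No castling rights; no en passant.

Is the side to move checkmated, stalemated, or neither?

Black to move; black king on a1.
In check: no.
King squares — b1: attacked by Na3; a2: attacked by Nc1; b2: attacked by Nd1.
Legal moves for Black: none.
Not in check and no legal moves → stalemate.

stalemate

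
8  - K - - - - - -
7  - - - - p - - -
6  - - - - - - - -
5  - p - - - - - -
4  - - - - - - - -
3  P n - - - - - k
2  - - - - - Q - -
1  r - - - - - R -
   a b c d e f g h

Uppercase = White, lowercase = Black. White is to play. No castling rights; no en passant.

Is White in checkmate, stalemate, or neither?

neither

White to move; white king on b8.
In check: no.
Legal moves for White include: Kc8, Ka8, Kc7, Kb7, Ka7, Qf8, Qf7, Qa7, Qf6, Qb6, Qf5+, Qc5, Qh4+, Qf4, Qd4, Qg3#, Qf3+, Qe3+, ... (list truncated; more exist).
White has legal moves and is not in check → neither.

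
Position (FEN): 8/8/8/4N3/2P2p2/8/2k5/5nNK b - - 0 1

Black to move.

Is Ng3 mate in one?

After Ng3: white king on h1; in check: yes, from the black knight on g3.
White has 2 legal replies: Kh2, Kg2.
In check but a legal move exists → not checkmate.

no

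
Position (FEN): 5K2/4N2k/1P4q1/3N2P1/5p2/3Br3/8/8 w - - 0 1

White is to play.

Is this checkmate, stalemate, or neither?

White to move; white king on f8.
In check: no.
Legal moves for White include: Ng8, Nc8, Nxg6, Nc6, Nf5, Nc7, Nf6+, Nxf4, Nb4, Nxe3, Nc3, Bxg6+, Ba6, Bf5, Bb5, Be4, Bc4, Be2, ... (list truncated; more exist).
White has legal moves and is not in check → neither.

neither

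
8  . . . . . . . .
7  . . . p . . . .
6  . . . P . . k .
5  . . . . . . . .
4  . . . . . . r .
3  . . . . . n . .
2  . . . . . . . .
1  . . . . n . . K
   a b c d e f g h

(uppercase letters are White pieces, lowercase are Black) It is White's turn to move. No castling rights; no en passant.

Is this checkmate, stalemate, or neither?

stalemate

White to move; white king on h1.
In check: no.
King squares — g1: attacked by Nf3; g2: attacked by Ne1; h2: attacked by Nf3.
Legal moves for White: none.
Not in check and no legal moves → stalemate.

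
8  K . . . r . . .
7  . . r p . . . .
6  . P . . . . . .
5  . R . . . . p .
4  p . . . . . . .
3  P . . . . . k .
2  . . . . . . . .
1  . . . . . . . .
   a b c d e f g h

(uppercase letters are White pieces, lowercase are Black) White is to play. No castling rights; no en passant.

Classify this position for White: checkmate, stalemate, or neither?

White to move; white king on a8.
In check: yes, from the black rook on e8.
King squares — a7: attacked by Rc7; b7: attacked by Rc7; b8: attacked by Re8.
Legal moves for White: none.
In check with no legal moves → checkmate.

checkmate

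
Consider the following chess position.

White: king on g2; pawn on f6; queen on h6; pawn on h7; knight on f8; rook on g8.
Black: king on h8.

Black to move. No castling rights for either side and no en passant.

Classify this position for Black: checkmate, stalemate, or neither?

checkmate

Black to move; black king on h8.
In check: yes, from the white rook on g8.
King squares — g7: attacked by Pf6; h7: attacked by Qh6; g8: attacked by Ph7.
Legal moves for Black: none.
In check with no legal moves → checkmate.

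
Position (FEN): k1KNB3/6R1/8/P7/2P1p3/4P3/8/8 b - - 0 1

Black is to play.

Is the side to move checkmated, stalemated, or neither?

Black to move; black king on a8.
In check: no.
King squares — a7: attacked by Rg7; b7: attacked by Rg7; b8: attacked by Kc8.
Legal moves for Black: none.
Not in check and no legal moves → stalemate.

stalemate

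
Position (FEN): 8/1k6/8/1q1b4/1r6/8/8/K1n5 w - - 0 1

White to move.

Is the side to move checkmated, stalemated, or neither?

White to move; white king on a1.
In check: no.
King squares — b1: attacked by Rb4; a2: attacked by Nc1; b2: attacked by Rb4.
Legal moves for White: none.
Not in check and no legal moves → stalemate.

stalemate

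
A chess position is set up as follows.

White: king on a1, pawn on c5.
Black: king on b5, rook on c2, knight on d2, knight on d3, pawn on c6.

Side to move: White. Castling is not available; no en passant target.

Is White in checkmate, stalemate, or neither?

stalemate

White to move; white king on a1.
In check: no.
King squares — b1: attacked by Nd2; a2: attacked by Rc2; b2: attacked by Rc2.
Legal moves for White: none.
Not in check and no legal moves → stalemate.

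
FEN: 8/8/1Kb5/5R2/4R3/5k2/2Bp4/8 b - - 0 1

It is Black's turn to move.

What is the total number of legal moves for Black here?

2

Black to move; king on f3.
In check: yes, from the white rook on f5.
Legal moves: Kg3, Kg2.
Count: 2.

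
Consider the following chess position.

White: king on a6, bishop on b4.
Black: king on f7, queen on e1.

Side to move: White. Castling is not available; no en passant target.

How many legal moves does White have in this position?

White to move; king on a6.
In check: no.
Legal moves: Kb7, Ka7, Kb6, Kb5, Ka5, Bf8, Be7, Bd6, Bc5, Ba5, Bc3, Ba3, Bd2, Bxe1.
Count: 14.

14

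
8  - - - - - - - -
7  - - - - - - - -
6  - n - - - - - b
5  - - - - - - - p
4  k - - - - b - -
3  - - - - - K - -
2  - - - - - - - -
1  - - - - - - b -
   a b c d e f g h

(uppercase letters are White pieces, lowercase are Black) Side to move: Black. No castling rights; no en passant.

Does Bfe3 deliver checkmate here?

After Bfe3: white king on f3; in check: no.
White is not in check, so this cannot be checkmate.

no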